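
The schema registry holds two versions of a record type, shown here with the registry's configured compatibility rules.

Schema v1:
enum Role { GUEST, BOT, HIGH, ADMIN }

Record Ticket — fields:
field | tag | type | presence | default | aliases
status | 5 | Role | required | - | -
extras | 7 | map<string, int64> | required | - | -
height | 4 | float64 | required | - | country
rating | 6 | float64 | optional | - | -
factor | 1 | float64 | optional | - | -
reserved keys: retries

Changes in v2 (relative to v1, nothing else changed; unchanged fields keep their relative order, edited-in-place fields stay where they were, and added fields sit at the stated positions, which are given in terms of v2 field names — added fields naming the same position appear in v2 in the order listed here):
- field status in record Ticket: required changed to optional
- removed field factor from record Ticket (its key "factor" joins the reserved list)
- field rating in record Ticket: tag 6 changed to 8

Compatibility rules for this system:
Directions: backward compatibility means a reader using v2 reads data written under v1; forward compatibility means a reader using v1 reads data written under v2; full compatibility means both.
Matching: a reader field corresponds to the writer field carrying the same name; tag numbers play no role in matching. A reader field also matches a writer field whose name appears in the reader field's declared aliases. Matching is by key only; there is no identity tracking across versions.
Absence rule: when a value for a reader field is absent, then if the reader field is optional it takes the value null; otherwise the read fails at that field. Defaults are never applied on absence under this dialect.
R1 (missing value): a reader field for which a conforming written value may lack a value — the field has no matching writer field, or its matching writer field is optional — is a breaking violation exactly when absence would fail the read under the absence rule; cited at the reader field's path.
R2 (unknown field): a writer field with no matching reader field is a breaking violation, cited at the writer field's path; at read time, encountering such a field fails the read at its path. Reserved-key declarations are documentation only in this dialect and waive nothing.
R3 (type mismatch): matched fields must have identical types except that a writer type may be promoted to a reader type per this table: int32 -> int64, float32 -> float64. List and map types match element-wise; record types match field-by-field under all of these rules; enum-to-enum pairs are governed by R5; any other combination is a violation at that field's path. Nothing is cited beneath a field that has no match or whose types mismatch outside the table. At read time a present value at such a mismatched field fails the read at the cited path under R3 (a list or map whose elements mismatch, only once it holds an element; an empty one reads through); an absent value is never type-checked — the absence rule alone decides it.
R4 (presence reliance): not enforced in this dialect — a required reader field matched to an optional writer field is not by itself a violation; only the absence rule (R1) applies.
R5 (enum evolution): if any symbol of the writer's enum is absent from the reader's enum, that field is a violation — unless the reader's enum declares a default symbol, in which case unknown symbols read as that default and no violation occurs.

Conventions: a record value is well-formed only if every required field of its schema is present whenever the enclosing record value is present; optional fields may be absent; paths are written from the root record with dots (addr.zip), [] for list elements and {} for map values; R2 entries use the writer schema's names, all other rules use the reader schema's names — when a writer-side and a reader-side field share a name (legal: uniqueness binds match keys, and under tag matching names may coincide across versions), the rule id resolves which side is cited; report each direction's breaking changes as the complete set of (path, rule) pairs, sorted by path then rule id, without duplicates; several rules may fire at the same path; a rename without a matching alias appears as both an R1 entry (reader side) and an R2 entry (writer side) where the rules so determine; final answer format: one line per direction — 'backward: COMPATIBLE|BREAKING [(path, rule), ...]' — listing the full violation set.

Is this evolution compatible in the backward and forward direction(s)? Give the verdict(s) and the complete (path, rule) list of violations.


backward: BREAKING [(factor, R2)]; forward: BREAKING [(status, R1)]

arrows below run writer -> reader for Ticket
backward for Ticket (reader v2, writer v1):
  writer required, Role -> Role: reader status maps from writer status
  writer required, map<string, int64> -> map<string, int64>: reader extras maps from writer extras
  writer required, float64 -> float64: reader height maps from writer height
  writer optional, float64 -> float64: reader rating maps from writer rating
  writer field factor has no reader counterpart
  breaking: (factor, R2)
  => 1 violation(s): backward is BREAKING for Ticket
forward for Ticket (reader v1, writer v2):
  writer optional, Role -> Role: reader status maps from writer status
  writer required, map<string, int64> -> map<string, int64>: reader extras maps from writer extras
  writer required, float64 -> float64: reader height maps from writer height
  writer optional, float64 -> float64: reader rating maps from writer rating
  factor: no writer match
  breaking: (status, R1)
  => 1 violation(s): forward is BREAKING for Ticket


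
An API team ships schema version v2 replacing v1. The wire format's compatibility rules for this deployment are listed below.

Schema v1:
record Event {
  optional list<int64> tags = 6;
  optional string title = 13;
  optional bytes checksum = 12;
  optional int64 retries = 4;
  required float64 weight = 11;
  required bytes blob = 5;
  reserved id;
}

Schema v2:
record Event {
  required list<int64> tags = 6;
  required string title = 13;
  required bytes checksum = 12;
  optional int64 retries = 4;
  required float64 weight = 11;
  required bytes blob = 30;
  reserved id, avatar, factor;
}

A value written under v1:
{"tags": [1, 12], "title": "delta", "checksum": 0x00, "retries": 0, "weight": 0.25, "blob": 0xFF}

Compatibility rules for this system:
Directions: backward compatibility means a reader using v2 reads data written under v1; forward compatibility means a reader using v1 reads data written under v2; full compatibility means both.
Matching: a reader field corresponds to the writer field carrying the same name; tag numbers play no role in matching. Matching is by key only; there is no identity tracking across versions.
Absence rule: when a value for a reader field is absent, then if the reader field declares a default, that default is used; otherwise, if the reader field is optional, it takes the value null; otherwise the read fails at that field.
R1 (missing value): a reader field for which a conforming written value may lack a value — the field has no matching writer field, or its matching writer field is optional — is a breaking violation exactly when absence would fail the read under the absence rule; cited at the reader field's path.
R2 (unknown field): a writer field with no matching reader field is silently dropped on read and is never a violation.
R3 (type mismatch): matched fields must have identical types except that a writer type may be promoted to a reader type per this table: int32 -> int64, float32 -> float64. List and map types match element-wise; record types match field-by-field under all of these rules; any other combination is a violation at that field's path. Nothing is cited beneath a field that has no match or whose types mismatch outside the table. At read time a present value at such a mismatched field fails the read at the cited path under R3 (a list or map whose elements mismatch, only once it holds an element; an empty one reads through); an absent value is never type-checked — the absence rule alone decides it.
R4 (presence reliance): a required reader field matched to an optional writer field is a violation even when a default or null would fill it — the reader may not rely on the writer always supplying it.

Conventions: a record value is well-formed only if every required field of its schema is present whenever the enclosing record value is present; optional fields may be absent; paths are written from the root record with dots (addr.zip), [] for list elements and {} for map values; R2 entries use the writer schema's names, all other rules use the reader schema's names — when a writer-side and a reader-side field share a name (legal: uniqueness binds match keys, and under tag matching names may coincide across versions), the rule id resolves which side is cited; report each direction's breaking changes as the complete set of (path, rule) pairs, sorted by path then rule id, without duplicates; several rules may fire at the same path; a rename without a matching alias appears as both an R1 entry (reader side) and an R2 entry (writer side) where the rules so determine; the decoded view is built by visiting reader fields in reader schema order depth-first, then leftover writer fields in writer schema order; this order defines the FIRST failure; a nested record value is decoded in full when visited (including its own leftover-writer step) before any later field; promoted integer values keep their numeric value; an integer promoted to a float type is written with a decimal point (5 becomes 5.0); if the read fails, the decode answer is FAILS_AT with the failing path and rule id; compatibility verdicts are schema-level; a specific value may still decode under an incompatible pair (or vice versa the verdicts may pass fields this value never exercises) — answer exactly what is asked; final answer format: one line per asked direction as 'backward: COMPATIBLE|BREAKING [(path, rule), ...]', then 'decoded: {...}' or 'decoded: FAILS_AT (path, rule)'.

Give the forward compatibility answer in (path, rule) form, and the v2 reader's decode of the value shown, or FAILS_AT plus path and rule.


the writer's type comes first in each Event pair
forward pass over Event, reader schema v1, writer schema v2:
  tags: paired with writer tags (list<int64> -> list<int64>; writer required)
  title: paired with writer title (string -> string; writer required)
  checksum: paired with writer checksum (bytes -> bytes; writer required)
  retries: paired with writer retries (int64 -> int64; writer optional)
  weight: paired with writer weight (float64 -> float64; writer required)
  blob: paired with writer blob (bytes -> bytes; writer required)
  => forward verdict for Event: COMPATIBLE, no violations
decode walk for Event under reader schema v2:
  tags := [1, 12]
  title := "delta"
  checksum := 0x00
  retries := 0
  weight := 0.25
  blob := 0xFF
  => decoded: {"tags": [1, 12], "title": "delta", "checksum": 0x00, "retries": 0, "weight": 0.25, "blob": 0xFF}
the other Event changes do not affect what is asked:
  field title in record Event: optional changed to required -> its effect on Event is confined to the backward direction, not asked
  field tags in record Event: optional changed to required -> its effect on Event is confined to the backward direction, not asked
  field checksum in record Event: optional changed to required -> its effect on Event is confined to the backward direction, not asked
  field blob in record Event: tag 5 changed to 30 -> inert for the asked Event verdict: nothing fires

forward: COMPATIBLE []; decoded: {"tags": [1, 12], "title": "delta", "checksum": 0x00, "retries": 0, "weight": 0.25, "blob": 0xFF}


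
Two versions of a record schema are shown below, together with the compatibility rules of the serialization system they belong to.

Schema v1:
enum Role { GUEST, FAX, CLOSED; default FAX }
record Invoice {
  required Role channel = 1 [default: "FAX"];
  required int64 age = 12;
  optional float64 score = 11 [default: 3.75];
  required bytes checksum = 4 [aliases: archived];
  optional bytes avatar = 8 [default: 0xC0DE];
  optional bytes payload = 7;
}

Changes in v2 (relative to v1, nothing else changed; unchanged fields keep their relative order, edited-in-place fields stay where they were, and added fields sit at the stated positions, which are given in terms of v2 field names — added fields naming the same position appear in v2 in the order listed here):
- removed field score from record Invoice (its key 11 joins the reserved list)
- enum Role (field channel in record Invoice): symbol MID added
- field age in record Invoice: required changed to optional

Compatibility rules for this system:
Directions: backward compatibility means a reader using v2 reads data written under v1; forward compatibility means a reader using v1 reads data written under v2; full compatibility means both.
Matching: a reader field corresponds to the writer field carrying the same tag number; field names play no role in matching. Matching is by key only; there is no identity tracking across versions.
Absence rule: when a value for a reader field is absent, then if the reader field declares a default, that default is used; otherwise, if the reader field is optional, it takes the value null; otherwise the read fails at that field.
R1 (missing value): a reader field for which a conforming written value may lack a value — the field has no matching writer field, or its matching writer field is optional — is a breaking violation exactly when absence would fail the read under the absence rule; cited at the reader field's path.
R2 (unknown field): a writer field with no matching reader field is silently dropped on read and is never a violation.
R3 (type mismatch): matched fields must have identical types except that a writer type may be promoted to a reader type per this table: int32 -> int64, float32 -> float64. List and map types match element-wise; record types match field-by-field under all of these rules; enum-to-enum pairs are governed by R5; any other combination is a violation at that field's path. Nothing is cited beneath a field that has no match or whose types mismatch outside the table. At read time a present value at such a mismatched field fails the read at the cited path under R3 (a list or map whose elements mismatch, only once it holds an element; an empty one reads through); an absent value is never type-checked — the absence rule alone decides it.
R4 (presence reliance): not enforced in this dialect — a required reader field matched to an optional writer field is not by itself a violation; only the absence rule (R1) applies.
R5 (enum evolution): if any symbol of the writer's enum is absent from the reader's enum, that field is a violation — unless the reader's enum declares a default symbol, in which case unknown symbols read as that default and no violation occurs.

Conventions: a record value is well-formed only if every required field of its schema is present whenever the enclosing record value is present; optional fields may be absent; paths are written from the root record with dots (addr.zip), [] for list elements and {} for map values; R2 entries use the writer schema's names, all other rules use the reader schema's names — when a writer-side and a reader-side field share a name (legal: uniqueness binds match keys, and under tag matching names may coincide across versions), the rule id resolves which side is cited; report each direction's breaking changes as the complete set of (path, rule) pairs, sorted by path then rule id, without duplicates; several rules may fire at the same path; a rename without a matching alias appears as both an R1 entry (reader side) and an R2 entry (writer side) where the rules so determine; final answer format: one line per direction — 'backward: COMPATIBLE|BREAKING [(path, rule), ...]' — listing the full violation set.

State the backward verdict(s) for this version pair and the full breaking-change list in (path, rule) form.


backward: COMPATIBLE []

the writer's type comes first in each Invoice pair
backward on Invoice — v2 reading data written by v1:
  writer required, Role -> Role: reader channel maps from writer channel
  writer required, int64 -> int64: reader age maps from writer age
  writer required, bytes -> bytes: reader checksum maps from writer checksum
  writer optional, bytes -> bytes: reader avatar maps from writer avatar
  writer optional, bytes -> bytes: reader payload maps from writer payload
  writer score: unknown to reader
  => backward: COMPATIBLE
ruling out the remaining Invoice differences:
  removed field score from record Invoice (its key 11 joins the reserved list) -> no rule fires on it in Invoice's dialect; the asked verdict holds
  enum Role (field channel in record Invoice): symbol MID added -> no rule fires on it in Invoice's dialect; the asked verdict holds
  field age in record Invoice: required changed to optional -> matters only for Invoice's forward compatibility — outside the asked direction


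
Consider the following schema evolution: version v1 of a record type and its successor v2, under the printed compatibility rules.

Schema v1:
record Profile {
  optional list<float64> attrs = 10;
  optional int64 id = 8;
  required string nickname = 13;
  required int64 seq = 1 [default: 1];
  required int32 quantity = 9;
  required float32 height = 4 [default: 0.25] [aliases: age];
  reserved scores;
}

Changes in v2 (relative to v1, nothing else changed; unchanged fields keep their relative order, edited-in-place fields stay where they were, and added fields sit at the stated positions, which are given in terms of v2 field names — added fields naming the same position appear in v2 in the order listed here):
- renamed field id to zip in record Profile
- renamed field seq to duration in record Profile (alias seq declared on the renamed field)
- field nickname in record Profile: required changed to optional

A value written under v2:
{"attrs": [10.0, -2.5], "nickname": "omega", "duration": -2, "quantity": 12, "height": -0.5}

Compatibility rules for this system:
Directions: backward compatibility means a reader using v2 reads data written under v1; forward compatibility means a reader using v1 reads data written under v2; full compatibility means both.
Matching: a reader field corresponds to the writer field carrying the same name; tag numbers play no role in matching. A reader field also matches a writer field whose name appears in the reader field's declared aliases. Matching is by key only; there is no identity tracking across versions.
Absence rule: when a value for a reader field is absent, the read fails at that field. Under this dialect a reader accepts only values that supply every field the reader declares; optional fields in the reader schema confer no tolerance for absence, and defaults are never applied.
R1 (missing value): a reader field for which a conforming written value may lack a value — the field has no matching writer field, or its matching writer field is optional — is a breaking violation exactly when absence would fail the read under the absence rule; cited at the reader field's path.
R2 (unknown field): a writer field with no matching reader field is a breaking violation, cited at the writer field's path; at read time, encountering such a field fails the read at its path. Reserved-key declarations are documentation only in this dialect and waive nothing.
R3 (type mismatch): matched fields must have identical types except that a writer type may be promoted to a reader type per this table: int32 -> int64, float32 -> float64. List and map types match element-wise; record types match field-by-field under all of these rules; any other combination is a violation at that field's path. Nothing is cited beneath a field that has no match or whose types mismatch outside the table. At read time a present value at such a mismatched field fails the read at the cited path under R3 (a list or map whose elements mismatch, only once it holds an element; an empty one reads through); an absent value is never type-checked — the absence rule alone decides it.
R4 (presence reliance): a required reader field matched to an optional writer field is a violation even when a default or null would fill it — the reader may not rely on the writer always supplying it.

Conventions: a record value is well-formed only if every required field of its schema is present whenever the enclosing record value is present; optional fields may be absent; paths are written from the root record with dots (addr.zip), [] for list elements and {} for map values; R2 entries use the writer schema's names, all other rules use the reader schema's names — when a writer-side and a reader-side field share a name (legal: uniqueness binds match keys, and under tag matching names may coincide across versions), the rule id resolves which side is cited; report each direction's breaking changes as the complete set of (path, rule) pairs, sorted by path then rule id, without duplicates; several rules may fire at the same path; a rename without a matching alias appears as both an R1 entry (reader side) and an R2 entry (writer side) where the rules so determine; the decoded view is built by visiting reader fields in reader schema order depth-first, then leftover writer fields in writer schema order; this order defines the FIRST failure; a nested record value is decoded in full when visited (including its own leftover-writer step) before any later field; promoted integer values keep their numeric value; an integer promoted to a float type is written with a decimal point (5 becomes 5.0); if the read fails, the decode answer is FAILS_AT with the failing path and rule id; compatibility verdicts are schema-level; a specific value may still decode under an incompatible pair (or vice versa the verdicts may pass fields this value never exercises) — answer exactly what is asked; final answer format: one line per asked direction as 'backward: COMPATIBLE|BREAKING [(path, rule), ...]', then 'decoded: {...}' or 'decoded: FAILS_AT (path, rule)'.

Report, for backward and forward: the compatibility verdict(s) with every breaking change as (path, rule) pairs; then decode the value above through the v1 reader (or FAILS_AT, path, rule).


backward: BREAKING [(attrs, R1), (id, R2), (zip, R1)]; forward: BREAKING [(attrs, R1), (duration, R2), (id, R1), (nickname, R1), (nickname, R4), (seq, R1), (zip, R2)]; decoded: FAILS_AT (id, R1)

arrows below run writer -> reader for Profile
backward analysis of Profile with v2 as reader and v1 as writer:
  writer optional, list<float64> -> list<float64>: reader attrs maps from writer attrs
  zip has no writer counterpart
  writer required, string -> string: reader nickname maps from writer nickname
  writer required, int64 -> int64: reader duration maps from writer seq
  writer required, int32 -> int32: reader quantity maps from writer quantity
  writer required, float32 -> float32: reader height maps from writer height
  writer id: unknown to reader
  breaking: (attrs, R1)
  breaking: (id, R2)
  breaking: (zip, R1)
  => backward: BREAKING (3)
forward analysis of Profile with v1 as reader and v2 as writer:
  writer optional, list<float64> -> list<float64>: reader attrs maps from writer attrs
  id has no writer counterpart
  writer optional, string -> string: reader nickname maps from writer nickname
  seq has no writer counterpart
  writer required, int32 -> int32: reader quantity maps from writer quantity
  writer required, float32 -> float32: reader height maps from writer height
  writer zip: unknown to reader
  writer duration: unknown to reader
  breaking: (attrs, R1)
  breaking: (duration, R2)
  breaking: (id, R1)
  breaking: (nickname, R1)
  breaking: (nickname, R4)
  breaking: (seq, R1)
  breaking: (zip, R2)
  => forward: BREAKING (7)
decode (reader v1):
  attrs := [10.0, -2.5]
  read fails at id under R1 (no fill)
  => FAILS_AT (id, R1)


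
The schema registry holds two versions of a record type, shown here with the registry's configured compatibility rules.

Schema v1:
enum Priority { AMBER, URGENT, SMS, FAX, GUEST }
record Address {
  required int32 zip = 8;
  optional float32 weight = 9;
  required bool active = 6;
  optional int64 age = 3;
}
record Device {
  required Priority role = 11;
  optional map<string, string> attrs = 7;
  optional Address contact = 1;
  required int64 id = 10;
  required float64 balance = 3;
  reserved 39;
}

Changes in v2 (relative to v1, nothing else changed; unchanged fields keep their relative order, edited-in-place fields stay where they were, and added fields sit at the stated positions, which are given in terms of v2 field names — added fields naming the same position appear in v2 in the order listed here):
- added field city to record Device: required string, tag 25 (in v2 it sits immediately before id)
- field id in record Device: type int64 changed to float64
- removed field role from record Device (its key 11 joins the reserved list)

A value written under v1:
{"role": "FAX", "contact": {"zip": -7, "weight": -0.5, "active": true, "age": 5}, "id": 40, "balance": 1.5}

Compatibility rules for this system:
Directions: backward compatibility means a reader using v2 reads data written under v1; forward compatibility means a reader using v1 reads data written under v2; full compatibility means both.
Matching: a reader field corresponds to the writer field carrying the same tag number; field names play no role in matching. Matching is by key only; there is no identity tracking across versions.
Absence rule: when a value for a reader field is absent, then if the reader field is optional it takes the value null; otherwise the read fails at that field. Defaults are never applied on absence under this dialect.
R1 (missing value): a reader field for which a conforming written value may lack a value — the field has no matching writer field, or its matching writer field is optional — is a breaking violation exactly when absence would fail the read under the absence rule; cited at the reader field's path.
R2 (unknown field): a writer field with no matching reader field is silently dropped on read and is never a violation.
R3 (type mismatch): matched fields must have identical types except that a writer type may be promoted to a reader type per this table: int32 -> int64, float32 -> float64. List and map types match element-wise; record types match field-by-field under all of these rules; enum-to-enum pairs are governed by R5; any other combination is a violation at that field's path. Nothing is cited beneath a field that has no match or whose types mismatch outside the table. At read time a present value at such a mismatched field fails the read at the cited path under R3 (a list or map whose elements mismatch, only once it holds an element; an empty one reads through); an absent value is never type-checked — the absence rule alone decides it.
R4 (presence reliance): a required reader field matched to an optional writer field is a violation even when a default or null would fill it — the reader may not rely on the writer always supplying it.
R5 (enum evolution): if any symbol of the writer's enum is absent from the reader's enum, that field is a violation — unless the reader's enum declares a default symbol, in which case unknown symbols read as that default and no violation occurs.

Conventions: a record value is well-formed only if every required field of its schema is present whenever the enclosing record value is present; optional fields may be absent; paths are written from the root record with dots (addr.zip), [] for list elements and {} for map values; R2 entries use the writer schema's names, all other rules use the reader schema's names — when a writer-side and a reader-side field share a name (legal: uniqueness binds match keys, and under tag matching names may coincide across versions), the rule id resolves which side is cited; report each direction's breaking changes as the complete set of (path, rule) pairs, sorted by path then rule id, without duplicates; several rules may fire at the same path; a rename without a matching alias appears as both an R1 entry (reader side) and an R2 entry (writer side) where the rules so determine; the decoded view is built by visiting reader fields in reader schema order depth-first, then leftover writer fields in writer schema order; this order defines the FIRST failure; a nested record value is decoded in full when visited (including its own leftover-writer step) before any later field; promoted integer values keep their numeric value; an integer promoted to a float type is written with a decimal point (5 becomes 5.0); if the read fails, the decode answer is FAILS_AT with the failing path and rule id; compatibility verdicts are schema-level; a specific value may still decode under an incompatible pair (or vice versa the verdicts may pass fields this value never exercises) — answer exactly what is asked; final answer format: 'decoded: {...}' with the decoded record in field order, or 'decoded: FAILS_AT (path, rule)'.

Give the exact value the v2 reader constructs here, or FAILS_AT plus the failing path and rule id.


each type pair in Device: writer, then reader
decode walk for Device under reader schema v2:
  attrs := null (not supplied -> null)
  contact.zip := -7
  contact.weight := -0.5
  contact.active := true
  contact.age := 5
  read fails at city under R1 (no fill)
  => FAILS_AT (city, R1)
the rest of the Device diff is inert for this question:
  field id in record Device: type int64 changed to float64 -> changes Device's schema-level verdicts only — the decode of this value is the same
  removed field role from record Device (its key 11 joins the reserved list) -> changes Device's schema-level verdicts only — the decode of this value is the same

decoded: FAILS_AT (city, R1)


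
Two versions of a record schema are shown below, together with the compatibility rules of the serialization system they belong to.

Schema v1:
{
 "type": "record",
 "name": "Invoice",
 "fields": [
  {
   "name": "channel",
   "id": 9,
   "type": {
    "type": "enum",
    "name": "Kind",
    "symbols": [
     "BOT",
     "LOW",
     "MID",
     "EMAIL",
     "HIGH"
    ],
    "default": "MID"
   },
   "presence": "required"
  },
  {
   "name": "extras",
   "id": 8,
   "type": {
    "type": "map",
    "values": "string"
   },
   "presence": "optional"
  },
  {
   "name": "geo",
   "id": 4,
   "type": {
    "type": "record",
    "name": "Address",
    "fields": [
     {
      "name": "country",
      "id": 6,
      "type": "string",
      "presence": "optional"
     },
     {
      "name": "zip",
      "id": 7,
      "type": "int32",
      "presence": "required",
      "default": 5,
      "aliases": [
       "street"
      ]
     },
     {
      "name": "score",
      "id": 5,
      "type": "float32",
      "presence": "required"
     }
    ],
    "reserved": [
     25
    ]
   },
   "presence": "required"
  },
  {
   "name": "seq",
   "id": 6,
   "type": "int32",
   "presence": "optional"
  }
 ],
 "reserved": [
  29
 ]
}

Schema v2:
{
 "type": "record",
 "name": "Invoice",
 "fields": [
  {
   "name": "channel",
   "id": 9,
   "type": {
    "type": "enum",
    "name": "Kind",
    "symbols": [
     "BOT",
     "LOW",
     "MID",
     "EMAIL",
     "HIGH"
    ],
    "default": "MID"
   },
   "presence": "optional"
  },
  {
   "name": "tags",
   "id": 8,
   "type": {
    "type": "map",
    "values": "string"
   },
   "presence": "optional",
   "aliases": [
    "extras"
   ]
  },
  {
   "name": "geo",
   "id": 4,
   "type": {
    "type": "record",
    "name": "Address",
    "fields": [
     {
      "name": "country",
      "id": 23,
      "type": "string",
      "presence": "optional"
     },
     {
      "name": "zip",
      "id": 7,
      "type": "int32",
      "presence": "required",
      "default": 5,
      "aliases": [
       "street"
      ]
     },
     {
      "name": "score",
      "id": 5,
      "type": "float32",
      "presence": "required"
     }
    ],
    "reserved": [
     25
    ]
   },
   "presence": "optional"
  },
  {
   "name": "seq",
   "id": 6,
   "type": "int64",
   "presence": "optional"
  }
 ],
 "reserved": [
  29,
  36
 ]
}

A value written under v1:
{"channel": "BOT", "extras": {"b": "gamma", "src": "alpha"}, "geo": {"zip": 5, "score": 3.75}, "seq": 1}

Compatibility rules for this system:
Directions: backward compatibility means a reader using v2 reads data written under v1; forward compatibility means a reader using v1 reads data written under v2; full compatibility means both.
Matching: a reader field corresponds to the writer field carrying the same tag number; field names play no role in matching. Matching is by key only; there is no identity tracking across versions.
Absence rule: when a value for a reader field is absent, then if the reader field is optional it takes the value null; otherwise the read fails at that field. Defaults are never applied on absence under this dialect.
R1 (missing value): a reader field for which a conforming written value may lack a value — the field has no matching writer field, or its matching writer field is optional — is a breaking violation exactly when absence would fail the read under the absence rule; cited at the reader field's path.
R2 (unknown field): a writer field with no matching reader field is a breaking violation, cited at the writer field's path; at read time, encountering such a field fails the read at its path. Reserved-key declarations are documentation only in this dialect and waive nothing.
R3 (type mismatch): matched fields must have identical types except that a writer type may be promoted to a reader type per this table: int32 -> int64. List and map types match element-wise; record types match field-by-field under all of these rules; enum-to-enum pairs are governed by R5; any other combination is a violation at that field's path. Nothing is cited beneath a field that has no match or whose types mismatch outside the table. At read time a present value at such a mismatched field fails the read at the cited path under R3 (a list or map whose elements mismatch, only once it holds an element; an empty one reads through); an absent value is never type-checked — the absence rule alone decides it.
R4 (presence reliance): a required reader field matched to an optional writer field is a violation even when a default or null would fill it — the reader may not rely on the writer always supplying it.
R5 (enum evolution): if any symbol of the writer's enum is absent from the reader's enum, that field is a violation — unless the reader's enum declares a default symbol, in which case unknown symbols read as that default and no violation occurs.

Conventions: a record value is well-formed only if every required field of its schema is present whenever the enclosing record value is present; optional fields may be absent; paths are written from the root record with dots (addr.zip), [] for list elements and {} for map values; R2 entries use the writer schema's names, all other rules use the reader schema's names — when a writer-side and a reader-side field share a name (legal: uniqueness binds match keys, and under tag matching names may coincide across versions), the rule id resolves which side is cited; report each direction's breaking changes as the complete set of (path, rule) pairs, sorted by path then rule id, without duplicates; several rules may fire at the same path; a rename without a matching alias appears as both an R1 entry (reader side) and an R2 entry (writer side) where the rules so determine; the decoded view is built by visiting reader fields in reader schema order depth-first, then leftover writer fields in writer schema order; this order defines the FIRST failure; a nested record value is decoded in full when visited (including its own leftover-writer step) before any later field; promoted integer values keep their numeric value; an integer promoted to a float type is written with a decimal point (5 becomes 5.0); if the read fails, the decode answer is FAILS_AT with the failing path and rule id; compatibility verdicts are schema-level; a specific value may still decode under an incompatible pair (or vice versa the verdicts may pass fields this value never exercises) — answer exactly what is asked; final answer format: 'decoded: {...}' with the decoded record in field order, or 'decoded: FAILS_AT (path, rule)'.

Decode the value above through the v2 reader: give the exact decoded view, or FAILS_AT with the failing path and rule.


decoded: {"channel": "BOT", "tags": {"b": "gamma", "src": "alpha"}, "geo": {"country": null, "zip": 5, "score": 3.75}, "seq": 1}

arrows below run writer -> reader for Invoice
decode (reader v2):
  channel := "BOT"
  tags := {"b": "gamma", "src": "alpha"} (from writer extras)
  geo.country := null (missing; optional => null)
  geo.zip := 5
  geo.score := 3.75
  seq := 1 (int32 -> int64)
  => decoded: {"channel": "BOT", "tags": {"b": "gamma", "src": "alpha"}, "geo": {"country": null, "zip": 5, "score": 3.75}, "seq": 1}
ruling out the remaining Invoice differences:
  field country in record Address: tag 6 changed to 23 -> matters for Invoice compatibility verdicts, not for this value's decode
  field seq in record Invoice: type int32 changed to int64 -> matters for Invoice compatibility verdicts, not for this value's decode
  field channel in record Invoice: required changed to optional -> matters for Invoice compatibility verdicts, not for this value's decode
  field geo in record Invoice: required changed to optional -> matters for Invoice compatibility verdicts, not for this value's decode


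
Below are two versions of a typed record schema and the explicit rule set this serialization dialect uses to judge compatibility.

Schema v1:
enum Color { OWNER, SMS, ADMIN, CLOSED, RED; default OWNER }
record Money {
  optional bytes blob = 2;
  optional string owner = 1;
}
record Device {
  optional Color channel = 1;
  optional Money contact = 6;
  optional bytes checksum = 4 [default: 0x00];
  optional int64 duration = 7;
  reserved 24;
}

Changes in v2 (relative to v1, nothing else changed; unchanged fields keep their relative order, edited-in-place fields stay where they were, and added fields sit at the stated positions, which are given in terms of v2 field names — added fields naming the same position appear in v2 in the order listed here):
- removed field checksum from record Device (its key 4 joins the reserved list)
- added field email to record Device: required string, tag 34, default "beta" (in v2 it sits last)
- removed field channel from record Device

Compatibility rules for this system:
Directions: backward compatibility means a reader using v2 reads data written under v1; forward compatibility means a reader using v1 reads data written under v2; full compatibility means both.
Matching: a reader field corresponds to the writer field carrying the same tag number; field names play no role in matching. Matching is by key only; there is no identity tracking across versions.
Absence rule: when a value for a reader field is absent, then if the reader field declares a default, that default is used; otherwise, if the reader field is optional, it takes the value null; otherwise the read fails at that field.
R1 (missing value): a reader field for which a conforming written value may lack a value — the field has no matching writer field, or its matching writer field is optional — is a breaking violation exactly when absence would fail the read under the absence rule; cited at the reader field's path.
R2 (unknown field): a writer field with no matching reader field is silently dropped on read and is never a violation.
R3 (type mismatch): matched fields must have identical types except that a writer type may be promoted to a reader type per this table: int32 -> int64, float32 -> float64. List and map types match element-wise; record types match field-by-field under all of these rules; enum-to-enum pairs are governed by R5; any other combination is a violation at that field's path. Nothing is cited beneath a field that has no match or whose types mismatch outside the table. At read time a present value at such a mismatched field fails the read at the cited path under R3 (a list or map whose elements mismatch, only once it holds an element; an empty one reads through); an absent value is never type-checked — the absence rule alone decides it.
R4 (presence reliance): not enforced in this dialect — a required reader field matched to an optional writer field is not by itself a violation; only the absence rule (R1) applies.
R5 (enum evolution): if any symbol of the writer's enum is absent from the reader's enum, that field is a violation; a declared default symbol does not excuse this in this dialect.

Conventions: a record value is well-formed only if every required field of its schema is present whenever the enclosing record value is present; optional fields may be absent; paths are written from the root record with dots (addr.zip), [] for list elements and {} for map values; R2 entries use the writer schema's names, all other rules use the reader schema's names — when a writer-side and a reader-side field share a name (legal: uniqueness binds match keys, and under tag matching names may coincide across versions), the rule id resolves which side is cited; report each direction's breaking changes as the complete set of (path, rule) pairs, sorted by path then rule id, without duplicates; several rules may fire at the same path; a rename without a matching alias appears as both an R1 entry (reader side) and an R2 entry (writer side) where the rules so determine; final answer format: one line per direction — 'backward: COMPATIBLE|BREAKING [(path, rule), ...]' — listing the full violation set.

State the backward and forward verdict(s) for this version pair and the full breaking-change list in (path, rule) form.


backward: COMPATIBLE []; forward: COMPATIBLE []

arrows below run writer -> reader for Device
backward analysis of Device with v2 as reader and v1 as writer:
  contact: Money -> Money, writer optional; from contact
  duration: int64 -> int64, writer optional; from duration
  email has no writer counterpart
  channel (writer side), unknown to reader
  checksum (writer side), unknown to reader
  contact.blob: bytes -> bytes, writer optional; from contact.blob
  contact.owner: string -> string, writer optional; from contact.owner
  => backward: COMPATIBLE
forward analysis of Device with v1 as reader and v2 as writer:
  channel has no writer counterpart
  contact: Money -> Money, writer optional; from contact
  checksum has no writer counterpart
  duration: int64 -> int64, writer optional; from duration
  email (writer side), unknown to reader
  contact.blob: bytes -> bytes, writer optional; from contact.blob
  contact.owner: string -> string, writer optional; from contact.owner
  => forward: COMPATIBLE
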